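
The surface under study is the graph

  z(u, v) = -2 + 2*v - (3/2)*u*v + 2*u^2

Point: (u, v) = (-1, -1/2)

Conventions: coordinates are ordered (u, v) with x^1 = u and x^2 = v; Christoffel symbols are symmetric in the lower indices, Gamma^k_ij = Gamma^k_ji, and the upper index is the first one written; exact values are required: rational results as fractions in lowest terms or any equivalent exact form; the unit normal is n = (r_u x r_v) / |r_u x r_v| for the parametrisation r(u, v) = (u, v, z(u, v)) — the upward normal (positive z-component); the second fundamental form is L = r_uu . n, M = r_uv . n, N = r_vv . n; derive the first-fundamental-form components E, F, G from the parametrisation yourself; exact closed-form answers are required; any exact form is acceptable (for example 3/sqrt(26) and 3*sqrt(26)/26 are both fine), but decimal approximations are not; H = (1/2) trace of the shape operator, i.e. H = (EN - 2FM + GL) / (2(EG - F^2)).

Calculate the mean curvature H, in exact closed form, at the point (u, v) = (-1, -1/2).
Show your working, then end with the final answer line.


z_u = -13/4, z_v = 7/2, z_uu = 4, z_uv = -3/2, z_vv = 0
E = 185/16, F = -91/8, G = 53/4; answer radicand W^2 = 381/16
unnormalised second-form numerators: l = 4, m = -3/2, n = 0; L = l/sqrt(381/16), and similarly M = m/sqrt(W^2), N = n/sqrt(W^2)
H = (E*n - 2*F*m + G*l) / (2*(EG - F^2)*sqrt(W^2)); E*n - 2*F*m + G*l = 151/8, EG - F^2 = 381/16, so H = (151/381)/sqrt(381/16)

Answer: H = 604*sqrt(381)/145161


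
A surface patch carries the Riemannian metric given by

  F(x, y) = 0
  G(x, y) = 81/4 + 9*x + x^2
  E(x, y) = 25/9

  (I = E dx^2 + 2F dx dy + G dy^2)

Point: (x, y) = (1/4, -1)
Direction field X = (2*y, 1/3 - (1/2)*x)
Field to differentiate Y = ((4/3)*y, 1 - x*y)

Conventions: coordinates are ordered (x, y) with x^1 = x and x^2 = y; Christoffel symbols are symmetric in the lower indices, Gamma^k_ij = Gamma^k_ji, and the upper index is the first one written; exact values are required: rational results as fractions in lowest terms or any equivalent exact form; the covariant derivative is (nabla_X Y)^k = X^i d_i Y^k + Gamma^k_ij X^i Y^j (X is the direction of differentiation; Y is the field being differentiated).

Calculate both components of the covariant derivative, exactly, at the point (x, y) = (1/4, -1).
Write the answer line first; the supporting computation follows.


Answer: (nabla_X Y)^x = -193/1152, (nabla_X Y)^y = -14429/5472

E = 25/9, F = 0, G = 361/16 at the point
E_x = 0, E_y = 0, F_x = 0, F_y = 0, G_x = 19/2, G_y = 0
EG - F^2 = 9025/144;  g^inv = (144/9025) * [[361/16, 0], [0, 25/9]]
first-kind symbols [ij,l] = (1/2)(d_i g_jl + d_j g_il - d_l g_ij): [xx,x] = E_x/2 = 0, [xx,y] = F_x - E_y/2 = 0, [xy,x] = E_y/2 = 0, [xy,y] = G_x/2 = 19/4, [yy,x] = F_y - G_x/2 = -19/4, [yy,y] = G_y/2 = 0
Gamma^x_ij = (G*[ij,x] - F*[ij,y])/(EG - F^2), Gamma^y_ij = (E*[ij,y] - F*[ij,x])/(EG - F^2)
Gamma_xxx = 0, Gamma_xxy = 0, Gamma_xyy = -171/100, Gamma_yxx = 0, Gamma_yxy = 4/19, Gamma_yyy = 0
X = (-2, 5/24), Y = (-4/3, 5/4) at the point


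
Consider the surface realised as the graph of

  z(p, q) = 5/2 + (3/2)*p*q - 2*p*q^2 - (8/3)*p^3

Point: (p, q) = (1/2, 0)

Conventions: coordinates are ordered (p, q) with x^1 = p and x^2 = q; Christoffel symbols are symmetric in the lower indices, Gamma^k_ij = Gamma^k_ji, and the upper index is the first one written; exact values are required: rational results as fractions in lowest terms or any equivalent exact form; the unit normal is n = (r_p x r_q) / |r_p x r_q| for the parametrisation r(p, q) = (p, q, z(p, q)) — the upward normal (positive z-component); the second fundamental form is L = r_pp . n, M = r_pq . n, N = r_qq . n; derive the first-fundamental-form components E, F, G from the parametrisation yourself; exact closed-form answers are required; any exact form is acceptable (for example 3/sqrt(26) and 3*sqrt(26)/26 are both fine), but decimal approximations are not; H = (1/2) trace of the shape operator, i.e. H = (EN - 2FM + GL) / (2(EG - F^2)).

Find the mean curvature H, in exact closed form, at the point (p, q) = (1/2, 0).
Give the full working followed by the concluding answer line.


z_p = -2, z_q = 3/4, z_pp = -8, z_pq = 3/2, z_qq = -2
E = 5, F = -3/2, G = 25/16; answer radicand W^2 = 89/16
unnormalised second-form numerators: l = -8, m = 3/2, n = -2; L = l/sqrt(89/16), and similarly M = m/sqrt(W^2), N = n/sqrt(W^2)
H = (E*n - 2*F*m + G*l) / (2*(EG - F^2)*sqrt(W^2)); E*n - 2*F*m + G*l = -18, EG - F^2 = 89/16, so H = (-144/89)/sqrt(89/16)

Answer: H = -576*sqrt(89)/7921


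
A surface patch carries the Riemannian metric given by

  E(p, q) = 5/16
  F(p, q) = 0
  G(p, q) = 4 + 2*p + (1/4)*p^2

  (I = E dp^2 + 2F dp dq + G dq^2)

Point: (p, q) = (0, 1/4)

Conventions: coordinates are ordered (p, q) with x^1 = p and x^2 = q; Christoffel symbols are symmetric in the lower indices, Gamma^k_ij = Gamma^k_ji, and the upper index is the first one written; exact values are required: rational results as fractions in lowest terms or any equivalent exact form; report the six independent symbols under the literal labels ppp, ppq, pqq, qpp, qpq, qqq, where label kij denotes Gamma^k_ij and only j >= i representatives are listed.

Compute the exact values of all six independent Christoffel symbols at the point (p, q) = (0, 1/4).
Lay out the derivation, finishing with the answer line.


E = 5/16, F = 0, G = 4 at the point
E_p = 0, E_q = 0, F_p = 0, F_q = 0, G_p = 2, G_q = 0
EG - F^2 = 5/4;  g^inv = (4/5) * [[4, 0], [0, 5/16]]
first-kind symbols [ij,l] = (1/2)(d_i g_jl + d_j g_il - d_l g_ij): [pp,p] = E_p/2 = 0, [pp,q] = F_p - E_q/2 = 0, [pq,p] = E_q/2 = 0, [pq,q] = G_p/2 = 1, [qq,p] = F_q - G_p/2 = -1, [qq,q] = G_q/2 = 0
Gamma^p_ij = (G*[ij,p] - F*[ij,q])/(EG - F^2), Gamma^q_ij = (E*[ij,q] - F*[ij,p])/(EG - F^2)

Answer: Gamma_ppp = 0, Gamma_ppq = 0, Gamma_pqq = -16/5, Gamma_qpp = 0, Gamma_qpq = 1/4, Gamma_qqq = 0


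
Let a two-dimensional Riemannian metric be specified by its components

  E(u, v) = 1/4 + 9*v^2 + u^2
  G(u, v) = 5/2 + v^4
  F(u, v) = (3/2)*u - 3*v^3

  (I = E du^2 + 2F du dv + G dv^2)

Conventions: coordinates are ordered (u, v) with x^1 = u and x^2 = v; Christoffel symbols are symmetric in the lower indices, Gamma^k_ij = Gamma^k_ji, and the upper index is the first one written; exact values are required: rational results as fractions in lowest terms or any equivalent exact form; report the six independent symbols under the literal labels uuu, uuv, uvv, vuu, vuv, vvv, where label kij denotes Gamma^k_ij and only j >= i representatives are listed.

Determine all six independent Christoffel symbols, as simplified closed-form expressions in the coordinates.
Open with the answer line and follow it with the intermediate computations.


Answer: Gamma_uuu = (8*u*v^4 + 108*u*v + 2*u - 216*v^4 + 36*v^3)/(8*u^2*v^4 + 2*u^2 + 72*u*v^3 + 2*v^4 + 180*v^2 + 5), Gamma_uuv = (72*v^5 + 180*v)/(8*u^2*v^4 + 2*u^2 + 72*u*v^3 + 2*v^4 + 180*v^2 + 5), Gamma_uvv = (-24*u*v^3 - 24*v^6 - 180*v^2)/(8*u^2*v^4 + 2*u^2 + 72*u*v^3 + 2*v^4 + 180*v^2 + 5), Gamma_vuu = (-72*u^2*v + 24*u*v^3 - 648*v^3 + 108*v^2 - 18*v + 3)/(8*u^2*v^4 + 2*u^2 + 72*u*v^3 + 2*v^4 + 180*v^2 + 5), Gamma_vuv = (-108*u*v + 216*v^4)/(8*u^2*v^4 + 2*u^2 + 72*u*v^3 + 2*v^4 + 180*v^2 + 5), Gamma_vvv = (16*u^2*v^3 + 108*u*v^2 - 72*v^5 + 4*v^3)/(8*u^2*v^4 + 2*u^2 + 72*u*v^3 + 2*v^4 + 180*v^2 + 5)

E = 1/4 + 9*v^2 + u^2; F = (3/2)*u - 3*v^3; G = 5/2 + v^4
Gamma^k_ij = (1/2) g^{kl} (d_i g_jl + d_j g_il - d_l g_ij), with g^inv = (1/(EG-F^2)) [[G, -F], [-F, E]]
first partials: E_u = 2*u, E_v = 18*v, F_u = 3/2, F_v = -9*v^2, G_u = 0, G_v = 4*v^3
D = EG - F^2 = 5/8 + (45/2)*v^2 + (1/4)*u^2 + (1/4)*v^4 + 9*u*v^3 + u^2*v^4
expanded: Gamma^u_uu = (G E_u - 2F F_u + F E_v)/(2D), Gamma^u_uv = (G E_v - F G_u)/(2D), Gamma^u_vv = (2G F_v - G G_u - F G_v)/(2D), Gamma^v_uu = (2E F_u - E E_v - F E_u)/(2D), Gamma^v_uv = (E G_u - F E_v)/(2D), Gamma^v_vv = (E G_v - 2F F_v + F G_u)/(2D); substitute and cancel common factors


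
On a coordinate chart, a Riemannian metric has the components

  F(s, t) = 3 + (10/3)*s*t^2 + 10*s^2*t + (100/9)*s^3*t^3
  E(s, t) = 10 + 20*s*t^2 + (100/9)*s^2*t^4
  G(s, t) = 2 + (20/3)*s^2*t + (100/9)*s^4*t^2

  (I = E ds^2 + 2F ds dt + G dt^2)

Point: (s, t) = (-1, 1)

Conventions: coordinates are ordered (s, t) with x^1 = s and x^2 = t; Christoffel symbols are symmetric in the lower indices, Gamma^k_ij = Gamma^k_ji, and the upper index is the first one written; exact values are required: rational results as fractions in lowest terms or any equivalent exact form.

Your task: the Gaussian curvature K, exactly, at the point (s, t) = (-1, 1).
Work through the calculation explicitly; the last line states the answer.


E = 10/9, F = -13/9, G = 178/9, EG - F^2 = 179/9 at the point
E_s = -20/9, E_t = 40/9, F_s = 50/3, F_t = -30, G_s = -520/9, G_t = 260/9
E_tt = 280/3, F_st = 260/3, G_ss = 440/3
Using the Brioschi determinant formula for K from the metric derivatives:
M1 = [[-E_tt/2 + F_st - G_ss/2, E_s/2, F_s - E_t/2], [F_t - G_s/2, E, F], [G_t/2, F, G]] = [[-100/3, -10/9, 130/9], [-10/9, 10/9, -13/9], [130/9, -13/9, 178/9]]; det M1 = -70700/81
M2 = [[0, E_t/2, G_s/2], [E_t/2, E, F], [G_s/2, F, G]] = [[0, 20/9, -260/9], [20/9, 10/9, -13/9], [-260/9, -13/9, 178/9]]; det M2 = -68000/81
det M1 - det M2 = -100/3; K = -100/3 / (179/9)^2 = -2700/32041

Answer: K = -2700/32041


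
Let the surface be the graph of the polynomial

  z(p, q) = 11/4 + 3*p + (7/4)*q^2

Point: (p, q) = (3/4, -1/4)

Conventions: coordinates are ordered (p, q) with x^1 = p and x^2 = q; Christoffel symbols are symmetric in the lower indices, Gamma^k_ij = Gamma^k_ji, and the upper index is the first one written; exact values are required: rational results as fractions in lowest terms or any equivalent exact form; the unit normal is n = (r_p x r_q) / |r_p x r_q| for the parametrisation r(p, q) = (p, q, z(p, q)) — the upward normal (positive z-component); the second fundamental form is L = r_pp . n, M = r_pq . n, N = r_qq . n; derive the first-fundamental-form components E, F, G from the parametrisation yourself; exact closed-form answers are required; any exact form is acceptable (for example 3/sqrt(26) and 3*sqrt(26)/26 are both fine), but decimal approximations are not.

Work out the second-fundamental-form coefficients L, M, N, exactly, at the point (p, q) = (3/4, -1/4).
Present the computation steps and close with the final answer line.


z_p = 3, z_q = -7/8, z_pp = 0, z_pq = 0, z_qq = 7/2
E = 10, F = -21/8, G = 113/64; answer radicand W^2 = 689/64
unnormalised second-form numerators: l = 0, m = 0, n = 7/2; L = l/sqrt(689/64), and similarly M = m/sqrt(W^2), N = n/sqrt(W^2)

Answer: L = 0, M = 0, N = 28*sqrt(689)/689


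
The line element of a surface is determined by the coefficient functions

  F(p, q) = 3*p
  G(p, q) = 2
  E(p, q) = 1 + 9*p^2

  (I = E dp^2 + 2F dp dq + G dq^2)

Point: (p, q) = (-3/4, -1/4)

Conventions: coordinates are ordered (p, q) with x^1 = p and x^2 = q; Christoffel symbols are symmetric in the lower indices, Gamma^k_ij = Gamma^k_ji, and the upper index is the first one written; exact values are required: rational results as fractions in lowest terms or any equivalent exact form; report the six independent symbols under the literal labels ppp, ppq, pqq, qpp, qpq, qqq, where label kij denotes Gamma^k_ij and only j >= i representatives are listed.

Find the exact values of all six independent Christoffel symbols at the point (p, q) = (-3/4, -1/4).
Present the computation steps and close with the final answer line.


E = 97/16, F = -9/4, G = 2 at the point
E_p = -27/2, E_q = 0, F_p = 3, F_q = 0, G_p = 0, G_q = 0
EG - F^2 = 113/16;  g^inv = (16/113) * [[2, 9/4], [9/4, 97/16]]
first-kind symbols [ij,l] = (1/2)(d_i g_jl + d_j g_il - d_l g_ij): [pp,p] = E_p/2 = -27/4, [pp,q] = F_p - E_q/2 = 3, [pq,p] = E_q/2 = 0, [pq,q] = G_p/2 = 0, [qq,p] = F_q - G_p/2 = 0, [qq,q] = G_q/2 = 0
Gamma^p_ij = (G*[ij,p] - F*[ij,q])/(EG - F^2), Gamma^q_ij = (E*[ij,q] - F*[ij,p])/(EG - F^2)

Answer: Gamma_ppp = -108/113, Gamma_ppq = 0, Gamma_pqq = 0, Gamma_qpp = 48/113, Gamma_qpq = 0, Gamma_qqq = 0


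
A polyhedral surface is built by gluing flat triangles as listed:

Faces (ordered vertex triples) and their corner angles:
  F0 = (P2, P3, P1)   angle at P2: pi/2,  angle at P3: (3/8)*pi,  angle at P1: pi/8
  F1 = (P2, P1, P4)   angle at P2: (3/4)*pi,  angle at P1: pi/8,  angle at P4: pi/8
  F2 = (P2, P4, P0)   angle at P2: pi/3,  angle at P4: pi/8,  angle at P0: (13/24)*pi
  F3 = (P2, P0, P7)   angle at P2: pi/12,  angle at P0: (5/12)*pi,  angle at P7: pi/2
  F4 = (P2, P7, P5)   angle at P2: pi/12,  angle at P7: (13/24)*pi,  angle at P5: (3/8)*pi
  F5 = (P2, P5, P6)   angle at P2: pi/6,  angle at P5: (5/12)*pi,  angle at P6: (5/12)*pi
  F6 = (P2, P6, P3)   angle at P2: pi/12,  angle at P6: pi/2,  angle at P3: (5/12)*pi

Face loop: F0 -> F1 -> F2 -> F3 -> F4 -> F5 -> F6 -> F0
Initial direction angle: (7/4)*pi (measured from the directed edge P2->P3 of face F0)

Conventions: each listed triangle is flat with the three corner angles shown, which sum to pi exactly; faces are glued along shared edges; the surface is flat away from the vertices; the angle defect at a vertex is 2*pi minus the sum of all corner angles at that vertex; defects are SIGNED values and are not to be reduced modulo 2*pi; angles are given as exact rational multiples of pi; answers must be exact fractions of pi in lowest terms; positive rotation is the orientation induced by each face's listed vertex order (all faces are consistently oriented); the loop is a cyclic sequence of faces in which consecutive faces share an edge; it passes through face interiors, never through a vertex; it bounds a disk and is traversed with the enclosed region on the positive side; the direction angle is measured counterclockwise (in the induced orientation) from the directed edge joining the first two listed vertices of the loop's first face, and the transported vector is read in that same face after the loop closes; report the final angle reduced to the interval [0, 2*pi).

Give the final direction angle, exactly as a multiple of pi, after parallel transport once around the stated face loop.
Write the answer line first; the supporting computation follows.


Answer: final direction angle = (7/4)*pi

enclosed vertex P2: corner angles sum to 2*pi, defect = 2*pi - 2*pi = 0
summing the enclosed defects onto the initial angle, mod 2*pi in the induced orientation:
final angle = (7/4)*pi + 0 = (7/4)*pi (mod 2*pi)


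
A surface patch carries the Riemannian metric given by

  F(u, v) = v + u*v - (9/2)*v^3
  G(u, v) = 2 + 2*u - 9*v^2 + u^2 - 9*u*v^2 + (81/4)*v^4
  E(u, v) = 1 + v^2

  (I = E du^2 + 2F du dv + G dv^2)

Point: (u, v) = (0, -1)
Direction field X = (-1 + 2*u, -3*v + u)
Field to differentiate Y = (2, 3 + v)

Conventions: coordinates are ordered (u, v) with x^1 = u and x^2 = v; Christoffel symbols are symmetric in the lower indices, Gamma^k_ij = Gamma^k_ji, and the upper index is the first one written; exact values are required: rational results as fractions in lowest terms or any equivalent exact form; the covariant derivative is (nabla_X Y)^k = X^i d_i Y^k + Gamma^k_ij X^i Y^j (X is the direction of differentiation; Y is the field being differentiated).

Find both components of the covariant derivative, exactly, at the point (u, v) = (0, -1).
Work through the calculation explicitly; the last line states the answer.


E = 2, F = 7/2, G = 53/4 at the point
E_u = 0, E_v = -2, F_u = -1, F_v = -25/2, G_u = -7, G_v = -63
EG - F^2 = 57/4;  g^inv = (4/57) * [[53/4, -7/2], [-7/2, 2]]
first-kind symbols [ij,l] = (1/2)(d_i g_jl + d_j g_il - d_l g_ij): [uu,u] = E_u/2 = 0, [uu,v] = F_u - E_v/2 = 0, [uv,u] = E_v/2 = -1, [uv,v] = G_u/2 = -7/2, [vv,u] = F_v - G_u/2 = -9, [vv,v] = G_v/2 = -63/2
Gamma^u_ij = (G*[ij,u] - F*[ij,v])/(EG - F^2), Gamma^v_ij = (E*[ij,v] - F*[ij,u])/(EG - F^2)
Gamma_uuu = 0, Gamma_uuv = -4/57, Gamma_uvv = -12/19, Gamma_vuu = 0, Gamma_vuv = -14/57, Gamma_vvv = -42/19
X = (-1, 3), Y = (2, 2) at the point

Answer: (nabla_X Y)^u = -232/57, (nabla_X Y)^v = -641/57


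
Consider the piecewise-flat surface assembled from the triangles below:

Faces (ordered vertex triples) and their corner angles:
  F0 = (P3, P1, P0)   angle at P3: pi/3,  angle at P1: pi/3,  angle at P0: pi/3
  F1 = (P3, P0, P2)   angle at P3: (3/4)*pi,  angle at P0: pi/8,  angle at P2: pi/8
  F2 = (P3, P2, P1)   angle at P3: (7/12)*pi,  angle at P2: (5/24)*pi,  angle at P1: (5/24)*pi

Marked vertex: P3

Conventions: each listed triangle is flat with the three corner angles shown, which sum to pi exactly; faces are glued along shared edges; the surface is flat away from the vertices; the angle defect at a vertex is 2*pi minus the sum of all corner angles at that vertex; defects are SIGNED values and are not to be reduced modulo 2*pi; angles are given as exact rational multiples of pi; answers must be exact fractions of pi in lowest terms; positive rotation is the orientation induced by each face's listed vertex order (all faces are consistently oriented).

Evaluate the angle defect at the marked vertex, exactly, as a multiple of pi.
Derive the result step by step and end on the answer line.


Sum of corner angles at P3: (5/3)*pi
defect = 2*pi - (5/3)*pi

Answer: defect(P3) = pi/3


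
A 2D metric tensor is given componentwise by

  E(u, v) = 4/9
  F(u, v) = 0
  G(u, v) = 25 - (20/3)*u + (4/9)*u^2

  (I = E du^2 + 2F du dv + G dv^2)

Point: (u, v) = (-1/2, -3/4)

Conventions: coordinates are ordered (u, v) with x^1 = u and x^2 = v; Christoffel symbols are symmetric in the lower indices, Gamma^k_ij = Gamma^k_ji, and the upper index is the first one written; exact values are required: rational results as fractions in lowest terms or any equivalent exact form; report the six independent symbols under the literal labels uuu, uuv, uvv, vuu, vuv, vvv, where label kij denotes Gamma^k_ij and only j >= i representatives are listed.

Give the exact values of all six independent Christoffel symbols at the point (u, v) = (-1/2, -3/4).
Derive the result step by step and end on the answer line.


E = 4/9, F = 0, G = 256/9 at the point
E_u = 0, E_v = 0, F_u = 0, F_v = 0, G_u = -64/9, G_v = 0
EG - F^2 = 1024/81;  g^inv = (81/1024) * [[256/9, 0], [0, 4/9]]
first-kind symbols [ij,l] = (1/2)(d_i g_jl + d_j g_il - d_l g_ij): [uu,u] = E_u/2 = 0, [uu,v] = F_u - E_v/2 = 0, [uv,u] = E_v/2 = 0, [uv,v] = G_u/2 = -32/9, [vv,u] = F_v - G_u/2 = 32/9, [vv,v] = G_v/2 = 0
Gamma^u_ij = (G*[ij,u] - F*[ij,v])/(EG - F^2), Gamma^v_ij = (E*[ij,v] - F*[ij,u])/(EG - F^2)

Answer: Gamma_uuu = 0, Gamma_uuv = 0, Gamma_uvv = 8, Gamma_vuu = 0, Gamma_vuv = -1/8, Gamma_vvv = 0


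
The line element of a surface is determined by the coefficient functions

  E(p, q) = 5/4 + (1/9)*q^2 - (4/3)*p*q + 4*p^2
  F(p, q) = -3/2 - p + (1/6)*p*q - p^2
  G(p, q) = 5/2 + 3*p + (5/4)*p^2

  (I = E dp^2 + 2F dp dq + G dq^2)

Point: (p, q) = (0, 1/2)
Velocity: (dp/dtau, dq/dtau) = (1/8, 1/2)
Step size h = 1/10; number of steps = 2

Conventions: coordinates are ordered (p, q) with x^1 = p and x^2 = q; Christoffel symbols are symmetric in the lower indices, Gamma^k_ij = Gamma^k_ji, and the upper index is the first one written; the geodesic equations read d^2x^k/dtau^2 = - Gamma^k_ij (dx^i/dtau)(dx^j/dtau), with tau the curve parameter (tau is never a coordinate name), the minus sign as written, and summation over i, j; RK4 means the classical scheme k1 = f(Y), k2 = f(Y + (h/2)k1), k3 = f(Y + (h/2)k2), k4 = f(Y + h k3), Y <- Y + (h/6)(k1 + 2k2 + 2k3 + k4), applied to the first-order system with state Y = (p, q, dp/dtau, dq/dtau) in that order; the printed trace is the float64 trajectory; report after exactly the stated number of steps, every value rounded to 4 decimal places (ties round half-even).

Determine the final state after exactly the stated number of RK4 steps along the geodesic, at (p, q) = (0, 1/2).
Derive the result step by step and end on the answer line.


f(Y) = (dp/dtau, dq/dtau, -Gamma^p_ij Y'^i Y'^j, -Gamma^q_ij Y'^i Y'^j) with the Gammas evaluated at the stage position; h = 0.100000; intermediate values shown to 6 dp
step 0: p = 0.0000, q = 0.5000, dp/dtau = 0.1250, dq/dtau = 0.5000
step 1:
  k1: at (p, q) = (0.000000, 0.500000), (dp/dtau, dq/dtau) = (0.125000, 0.500000); Gamma_ppp = -2.426471, Gamma_ppq = 2.529412, Gamma_pqq = -3.970588, Gamma_qpp = -1.844771, Gamma_qpq = 2.117647, Gamma_qqq = -2.382353; k1 = (0.125000, 0.500000, 0.714384, 0.359707)
  k2: at (p, q) = (0.006250, 0.525000), (dp/dtau, dq/dtau) = (0.160719, 0.517985); Gamma_ppp = -2.419393, Gamma_ppq = 2.539498, Gamma_pqq = -4.004483, Gamma_qpp = -1.835061, Gamma_qpq = 2.116740, Gamma_qqq = -2.393887; k2 = (0.160719, 0.517985, 0.714105, 0.337264)
  k3: at (p, q) = (0.008036, 0.525899), (dp/dtau, dq/dtau) = (0.160705, 0.516863); Gamma_ppp = -2.411166, Gamma_ppq = 2.545128, Gamma_pqq = -4.021436, Gamma_qpp = -1.828738, Gamma_qpq = 2.118131, Gamma_qqq = -2.401523; k3 = (0.160705, 0.516863, 0.713778, 0.336915)
  k4: at (p, q) = (0.016071, 0.551686), (dp/dtau, dq/dtau) = (0.196378, 0.533692); Gamma_ppp = -2.395134, Gamma_ppq = 2.560723, Gamma_pqq = -4.072484, Gamma_qpp = -1.812434, Gamma_qpq = 2.118552, Gamma_qqq = -2.420688; k4 = (0.196378, 0.533692, 0.715565, 0.315301)
  Y <- Y + (h/6)(k1 + 2k2 + 2k3 + k4): p = 0.0161, q = 0.5517, dp/dtau = 0.1964, dq/dtau = 0.5337
step 2:
  k1: at (p, q) = (0.016070, 0.551723), (dp/dtau, dq/dtau) = (0.196429, 0.533723); Gamma_ppp = -2.395172, Gamma_ppq = 2.560707, Gamma_pqq = -4.072441, Gamma_qpp = -1.812456, Gamma_qpq = 2.118542, Gamma_qqq = -2.420663; k1 = (0.196429, 0.533723, 0.715571, 0.315273)
  k2: at (p, q) = (0.025892, 0.578409), (dp/dtau, dq/dtau) = (0.232207, 0.549486); Gamma_ppp = -2.369534, Gamma_ppq = 2.581468, Gamma_pqq = -4.140316, Gamma_qpp = -1.789293, Gamma_qpq = 2.120095, Gamma_qqq = -2.447191; k2 = (0.232207, 0.549486, 0.719110, 0.294347)
  k3: at (p, q) = (0.027681, 0.579197), (dp/dtau, dq/dtau) = (0.232384, 0.548440); Gamma_ppp = -2.360277, Gamma_ppq = 2.586792, Gamma_pqq = -4.157146, Gamma_qpp = -1.782501, Gamma_qpq = 2.121309, Gamma_qqq = -2.454671; k3 = (0.232384, 0.548440, 0.718508, 0.293875)
  k4: at (p, q) = (0.039309, 0.606567), (dp/dtau, dq/dtau) = (0.268279, 0.563110); Gamma_ppp = -2.322688, Gamma_ppq = 2.611964, Gamma_pqq = -4.241434, Gamma_qpp = -1.751395, Gamma_qpq = 2.123555, Gamma_qqq = -2.488141; k4 = (0.268279, 0.563110, 0.722919, 0.273413)
  Y <- Y + (h/6)(k1 + 2k2 + 2k3 + k4): p = 0.0393, q = 0.6066, dp/dtau = 0.2683, dq/dtau = 0.5631

Answer: p = 0.0393, q = 0.6066, dp/dtau = 0.2683, dq/dtau = 0.5631


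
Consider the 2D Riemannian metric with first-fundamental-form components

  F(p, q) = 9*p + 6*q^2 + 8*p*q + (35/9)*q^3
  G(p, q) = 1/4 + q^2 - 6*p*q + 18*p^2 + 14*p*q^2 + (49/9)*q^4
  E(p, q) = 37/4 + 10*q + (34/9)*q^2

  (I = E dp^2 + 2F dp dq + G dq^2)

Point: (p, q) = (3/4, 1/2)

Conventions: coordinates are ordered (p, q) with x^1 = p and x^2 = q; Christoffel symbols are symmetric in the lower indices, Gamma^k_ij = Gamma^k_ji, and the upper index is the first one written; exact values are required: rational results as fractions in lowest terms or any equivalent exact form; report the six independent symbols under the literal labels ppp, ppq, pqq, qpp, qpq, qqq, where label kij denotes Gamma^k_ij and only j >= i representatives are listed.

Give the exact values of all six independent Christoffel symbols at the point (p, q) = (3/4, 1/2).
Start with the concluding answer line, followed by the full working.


Answer: Gamma_ppp = -185900/89613, Gamma_ppq = -215783/89613, Gamma_pqq = -113582/89613, Gamma_qpp = 240680/89613, Gamma_qpq = 331970/89613, Gamma_qqq = 155960/89613

E = 547/36, F = 845/72, G = 1633/144 at the point
E_p = 0, E_q = 124/9, F_p = 13, F_q = 179/12, G_p = 55/2, G_q = 175/18
EG - F^2 = 3319/96;  g^inv = (96/3319) * [[1633/144, -845/72], [-845/72, 547/36]]
first-kind symbols [ij,l] = (1/2)(d_i g_jl + d_j g_il - d_l g_ij): [pp,p] = E_p/2 = 0, [pp,q] = F_p - E_q/2 = 55/9, [pq,p] = E_q/2 = 62/9, [pq,q] = G_p/2 = 55/4, [qq,p] = F_q - G_p/2 = 7/6, [qq,q] = G_q/2 = 175/36
Gamma^p_ij = (G*[ij,p] - F*[ij,q])/(EG - F^2), Gamma^q_ij = (E*[ij,q] - F*[ij,p])/(EG - F^2)


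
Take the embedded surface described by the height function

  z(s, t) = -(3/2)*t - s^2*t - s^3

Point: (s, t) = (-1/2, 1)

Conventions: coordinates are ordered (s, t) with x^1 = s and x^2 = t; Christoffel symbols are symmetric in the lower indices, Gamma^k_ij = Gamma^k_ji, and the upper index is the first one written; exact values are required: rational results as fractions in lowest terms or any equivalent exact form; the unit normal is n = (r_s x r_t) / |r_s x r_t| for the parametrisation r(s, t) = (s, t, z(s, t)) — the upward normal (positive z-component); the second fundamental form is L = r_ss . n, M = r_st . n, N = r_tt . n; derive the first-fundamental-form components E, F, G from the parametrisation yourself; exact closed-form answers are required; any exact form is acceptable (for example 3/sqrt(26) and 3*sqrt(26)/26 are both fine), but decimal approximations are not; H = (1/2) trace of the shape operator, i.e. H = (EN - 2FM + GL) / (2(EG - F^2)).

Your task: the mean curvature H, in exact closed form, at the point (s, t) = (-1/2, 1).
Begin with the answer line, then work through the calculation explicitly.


Answer: H = 79*sqrt(66)/2178

z_s = 1/4, z_t = -7/4, z_ss = 1, z_st = 1, z_tt = 0
E = 17/16, F = -7/16, G = 65/16; answer radicand W^2 = 33/8
unnormalised second-form numerators: l = 1, m = 1, n = 0; L = l/sqrt(33/8), and similarly M = m/sqrt(W^2), N = n/sqrt(W^2)
H = (E*n - 2*F*m + G*l) / (2*(EG - F^2)*sqrt(W^2)); E*n - 2*F*m + G*l = 79/16, EG - F^2 = 33/8, so H = (79/132)/sqrt(33/8)


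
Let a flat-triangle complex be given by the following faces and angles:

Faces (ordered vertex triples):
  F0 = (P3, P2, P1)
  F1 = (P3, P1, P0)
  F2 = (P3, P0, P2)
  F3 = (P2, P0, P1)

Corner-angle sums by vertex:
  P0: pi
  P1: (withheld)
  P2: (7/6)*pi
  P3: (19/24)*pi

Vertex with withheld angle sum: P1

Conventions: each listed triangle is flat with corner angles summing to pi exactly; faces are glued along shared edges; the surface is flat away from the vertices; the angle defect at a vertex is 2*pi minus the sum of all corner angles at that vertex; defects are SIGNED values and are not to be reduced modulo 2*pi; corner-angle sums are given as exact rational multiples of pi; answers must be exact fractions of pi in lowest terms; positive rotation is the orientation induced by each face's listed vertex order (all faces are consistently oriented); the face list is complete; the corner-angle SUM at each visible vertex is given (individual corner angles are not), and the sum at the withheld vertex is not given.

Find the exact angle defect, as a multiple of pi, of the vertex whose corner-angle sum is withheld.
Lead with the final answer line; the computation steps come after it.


Answer: defect(P1) = (23/24)*pi

V = 4, E = 6, F = 4; chi = V - E + F = 2
Gauss-Bonnet: total defect = 2*pi*chi = 4*pi; visible defects sum to (73/24)*pi


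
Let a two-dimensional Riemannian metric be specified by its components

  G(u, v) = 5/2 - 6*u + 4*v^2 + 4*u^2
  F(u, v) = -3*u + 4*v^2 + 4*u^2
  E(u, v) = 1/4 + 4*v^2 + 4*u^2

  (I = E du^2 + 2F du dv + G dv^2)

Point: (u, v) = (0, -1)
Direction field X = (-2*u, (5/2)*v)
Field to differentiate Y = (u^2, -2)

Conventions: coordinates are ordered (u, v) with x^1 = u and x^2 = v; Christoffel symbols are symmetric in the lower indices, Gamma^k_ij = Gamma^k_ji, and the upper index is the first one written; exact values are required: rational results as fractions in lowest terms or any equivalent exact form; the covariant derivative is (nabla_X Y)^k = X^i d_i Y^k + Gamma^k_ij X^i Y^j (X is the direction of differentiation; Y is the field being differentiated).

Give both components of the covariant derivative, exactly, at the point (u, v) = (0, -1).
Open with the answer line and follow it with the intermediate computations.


Answer: (nabla_X Y)^u = -220/31, (nabla_X Y)^v = 40/31

E = 17/4, F = 4, G = 13/2 at the point
E_u = 0, E_v = -8, F_u = -3, F_v = -8, G_u = -6, G_v = -8
EG - F^2 = 93/8;  g^inv = (8/93) * [[13/2, -4], [-4, 17/4]]
first-kind symbols [ij,l] = (1/2)(d_i g_jl + d_j g_il - d_l g_ij): [uu,u] = E_u/2 = 0, [uu,v] = F_u - E_v/2 = 1, [uv,u] = E_v/2 = -4, [uv,v] = G_u/2 = -3, [vv,u] = F_v - G_u/2 = -5, [vv,v] = G_v/2 = -4
Gamma^u_ij = (G*[ij,u] - F*[ij,v])/(EG - F^2), Gamma^v_ij = (E*[ij,v] - F*[ij,u])/(EG - F^2)
Gamma_uuu = -32/93, Gamma_uuv = -112/93, Gamma_uvv = -44/31, Gamma_vuu = 34/93, Gamma_vuv = 26/93, Gamma_vvv = 8/31
X = (0, -5/2), Y = (0, -2) at the point


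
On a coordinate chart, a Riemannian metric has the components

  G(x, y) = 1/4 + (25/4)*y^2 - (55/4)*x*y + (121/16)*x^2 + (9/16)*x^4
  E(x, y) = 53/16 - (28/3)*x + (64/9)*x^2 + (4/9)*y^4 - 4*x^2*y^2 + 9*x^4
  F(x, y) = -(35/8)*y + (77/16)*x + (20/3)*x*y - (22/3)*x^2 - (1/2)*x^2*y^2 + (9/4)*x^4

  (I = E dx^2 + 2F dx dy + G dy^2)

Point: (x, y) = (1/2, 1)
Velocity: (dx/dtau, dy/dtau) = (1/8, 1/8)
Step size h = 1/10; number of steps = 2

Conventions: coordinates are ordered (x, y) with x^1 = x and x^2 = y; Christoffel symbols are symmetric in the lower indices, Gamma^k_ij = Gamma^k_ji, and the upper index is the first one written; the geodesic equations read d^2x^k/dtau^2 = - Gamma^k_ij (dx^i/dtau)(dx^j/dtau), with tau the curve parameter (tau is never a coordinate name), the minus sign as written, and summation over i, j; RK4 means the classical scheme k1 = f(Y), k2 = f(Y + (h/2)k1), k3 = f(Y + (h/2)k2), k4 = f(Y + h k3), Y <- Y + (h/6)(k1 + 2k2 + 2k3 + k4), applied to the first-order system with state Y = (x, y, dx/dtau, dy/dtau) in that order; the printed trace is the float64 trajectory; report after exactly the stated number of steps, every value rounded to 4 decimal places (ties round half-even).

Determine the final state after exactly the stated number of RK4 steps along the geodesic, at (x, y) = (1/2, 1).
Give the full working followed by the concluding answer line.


f(Y) = (dx/dtau, dy/dtau, -Gamma^x_ij Y'^i Y'^j, -Gamma^y_ij Y'^i Y'^j) with the Gammas evaluated at the stage position; h = 0.100000; intermediate values shown to 6 dp
step 0: x = 0.5000, y = 1.0000, dx/dtau = 0.1250, dy/dtau = 0.1250
step 1:
  k1: at (x, y) = (0.500000, 1.000000), (dx/dtau, dy/dtau) = (0.125000, 0.125000); Gamma_xxx = 1.896157, Gamma_xxy = -3.266706, Gamma_xyy = 8.328674, Gamma_yxx = 3.702096, Gamma_yxy = -2.858786, Gamma_yyy = 4.247169; k1 = (0.125000, 0.125000, -0.057678, -0.034870)
  k2: at (x, y) = (0.506250, 1.006250), (dx/dtau, dy/dtau) = (0.122116, 0.123256); Gamma_xxx = 1.929500, Gamma_xxy = -3.165455, Gamma_xyy = 8.261314, Gamma_yxx = 3.685541, Gamma_yxy = -2.781603, Gamma_yyy = 4.113468; k2 = (0.122116, 0.123256, -0.058990, -0.033717)
  k3: at (x, y) = (0.506106, 1.006163), (dx/dtau, dy/dtau) = (0.122050, 0.123314); Gamma_xxx = 1.928141, Gamma_xxy = -3.168054, Gamma_xyy = 8.265275, Gamma_yxx = 3.685237, Gamma_yxy = -2.783255, Gamma_yyy = 4.116975; k3 = (0.122050, 0.123314, -0.059045, -0.033722)
  k4: at (x, y) = (0.512205, 1.012331), (dx/dtau, dy/dtau) = (0.119095, 0.121628); Gamma_xxx = 1.962402, Gamma_xxy = -3.068300, Gamma_xyy = 8.193917, Gamma_yxx = 3.668511, Gamma_yxy = -2.709638, Gamma_yyy = 3.985604; k4 = (0.119095, 0.121628, -0.060159, -0.032494)
  Y <- Y + (h/6)(k1 + 2k2 + 2k3 + k4): x = 0.5122, y = 1.0123, dx/dtau = 0.1191, dy/dtau = 0.1216
step 2:
  k1: at (x, y) = (0.512207, 1.012329), (dx/dtau, dy/dtau) = (0.119102, 0.121629); Gamma_xxx = 1.962453, Gamma_xxy = -3.068248, Gamma_xyy = 8.193726, Gamma_yxx = 3.668552, Gamma_yxy = -2.709621, Gamma_yyy = 3.985531; k1 = (0.119102, 0.121629, -0.060158, -0.032495)
  k2: at (x, y) = (0.518162, 1.018411), (dx/dtau, dy/dtau) = (0.116094, 0.120005); Gamma_xxx = 1.997479, Gamma_xxy = -2.970143, Gamma_xyy = 8.118385, Gamma_yxx = 3.651646, Gamma_yxy = -2.639566, Gamma_yyy = 3.856675; k2 = (0.116094, 0.120005, -0.061076, -0.031209)
  k3: at (x, y) = (0.518012, 1.018330), (dx/dtau, dy/dtau) = (0.116048, 0.120069); Gamma_xxx = 1.995892, Gamma_xxy = -2.972938, Gamma_xyy = 8.123345, Gamma_yxx = 3.651239, Gamma_yxy = -2.641183, Gamma_yyy = 3.860419; k3 = (0.116048, 0.120069, -0.061141, -0.031222)
  k4: at (x, y) = (0.523812, 1.024336), (dx/dtau, dy/dtau) = (0.112987, 0.118507); Gamma_xxx = 2.031045, Gamma_xxy = -2.877079, Gamma_xyy = 8.046144, Gamma_yxx = 3.633831, Gamma_yxy = -2.574709, Gamma_yyy = 3.734843; k4 = (0.112987, 0.118507, -0.061881, -0.029892)
  Y <- Y + (h/6)(k1 + 2k2 + 2k3 + k4): x = 0.5238, y = 1.0243, dx/dtau = 0.1130, dy/dtau = 0.1185

Answer: x = 0.5238, y = 1.0243, dx/dtau = 0.1130, dy/dtau = 0.1185


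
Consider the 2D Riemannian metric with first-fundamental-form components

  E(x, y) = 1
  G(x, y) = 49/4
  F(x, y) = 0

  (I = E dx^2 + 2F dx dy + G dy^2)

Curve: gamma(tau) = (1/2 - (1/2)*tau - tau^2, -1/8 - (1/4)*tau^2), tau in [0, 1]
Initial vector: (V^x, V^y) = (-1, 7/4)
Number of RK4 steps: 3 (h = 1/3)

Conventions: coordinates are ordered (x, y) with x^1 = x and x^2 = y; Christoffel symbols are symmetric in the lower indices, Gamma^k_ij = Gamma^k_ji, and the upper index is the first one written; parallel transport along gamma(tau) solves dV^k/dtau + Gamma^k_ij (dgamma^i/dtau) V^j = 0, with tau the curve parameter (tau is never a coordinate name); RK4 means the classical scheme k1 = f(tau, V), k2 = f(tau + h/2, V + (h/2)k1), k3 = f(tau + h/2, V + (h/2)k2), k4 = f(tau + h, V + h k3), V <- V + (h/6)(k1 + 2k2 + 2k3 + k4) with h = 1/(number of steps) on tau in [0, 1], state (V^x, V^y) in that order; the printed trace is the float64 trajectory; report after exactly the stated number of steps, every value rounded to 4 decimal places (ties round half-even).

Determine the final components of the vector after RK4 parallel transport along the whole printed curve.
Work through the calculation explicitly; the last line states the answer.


gamma'(tau) = (-1/2 - 2*tau, -(1/2)*tau); f(tau, V)^k = -Gamma^k_ij(gamma(tau)) gamma'^i(tau) V^j; h = 1/3; intermediate values shown to 6 dp
curve data and Christoffel symbols at the stage parameters:
  tau = 0.000000: gamma = (0.500000, -0.125000), gamma' = (-0.500000, 0.000000); Gamma_xxx = 0.000000, Gamma_xxy = 0.000000, Gamma_xyy = 0.000000, Gamma_yxx = 0.000000, Gamma_yxy = 0.000000, Gamma_yyy = 0.000000
  tau = 0.166667: gamma = (0.388889, -0.131944), gamma' = (-0.833333, -0.083333); Gamma_xxx = 0.000000, Gamma_xxy = 0.000000, Gamma_xyy = 0.000000, Gamma_yxx = 0.000000, Gamma_yxy = 0.000000, Gamma_yyy = 0.000000
  tau = 0.333333: gamma = (0.222222, -0.152778), gamma' = (-1.166667, -0.166667); Gamma_xxx = 0.000000, Gamma_xxy = 0.000000, Gamma_xyy = 0.000000, Gamma_yxx = 0.000000, Gamma_yxy = 0.000000, Gamma_yyy = 0.000000
  tau = 0.500000: gamma = (0.000000, -0.187500), gamma' = (-1.500000, -0.250000); Gamma_xxx = 0.000000, Gamma_xxy = 0.000000, Gamma_xyy = 0.000000, Gamma_yxx = 0.000000, Gamma_yxy = 0.000000, Gamma_yyy = 0.000000
  tau = 0.666667: gamma = (-0.277778, -0.236111), gamma' = (-1.833333, -0.333333); Gamma_xxx = 0.000000, Gamma_xxy = 0.000000, Gamma_xyy = 0.000000, Gamma_yxx = 0.000000, Gamma_yxy = 0.000000, Gamma_yyy = 0.000000
  tau = 0.833333: gamma = (-0.611111, -0.298611), gamma' = (-2.166667, -0.416667); Gamma_xxx = 0.000000, Gamma_xxy = 0.000000, Gamma_xyy = 0.000000, Gamma_yxx = 0.000000, Gamma_yxy = 0.000000, Gamma_yyy = 0.000000
  tau = 1.000000: gamma = (-1.000000, -0.375000), gamma' = (-2.500000, -0.500000); Gamma_xxx = 0.000000, Gamma_xxy = 0.000000, Gamma_xyy = 0.000000, Gamma_yxx = 0.000000, Gamma_yxy = 0.000000, Gamma_yyy = 0.000000
step 0: V^x = -1.0000, V^y = 1.7500
step 1: k1 = (0.000000, 0.000000), k2 = (0.000000, 0.000000), k3 = (0.000000, 0.000000), k4 = (0.000000, 0.000000); V <- V + (h/6)(k1 + 2k2 + 2k3 + k4): V^x = -1.0000, V^y = 1.7500
step 2: k1 = (0.000000, 0.000000), k2 = (0.000000, 0.000000), k3 = (0.000000, 0.000000), k4 = (0.000000, 0.000000); V <- V + (h/6)(k1 + 2k2 + 2k3 + k4): V^x = -1.0000, V^y = 1.7500
step 3: k1 = (0.000000, 0.000000), k2 = (0.000000, 0.000000), k3 = (0.000000, 0.000000), k4 = (0.000000, 0.000000); V <- V + (h/6)(k1 + 2k2 + 2k3 + k4): V^x = -1.0000, V^y = 1.7500

Answer: V^x = -1.0000, V^y = 1.7500


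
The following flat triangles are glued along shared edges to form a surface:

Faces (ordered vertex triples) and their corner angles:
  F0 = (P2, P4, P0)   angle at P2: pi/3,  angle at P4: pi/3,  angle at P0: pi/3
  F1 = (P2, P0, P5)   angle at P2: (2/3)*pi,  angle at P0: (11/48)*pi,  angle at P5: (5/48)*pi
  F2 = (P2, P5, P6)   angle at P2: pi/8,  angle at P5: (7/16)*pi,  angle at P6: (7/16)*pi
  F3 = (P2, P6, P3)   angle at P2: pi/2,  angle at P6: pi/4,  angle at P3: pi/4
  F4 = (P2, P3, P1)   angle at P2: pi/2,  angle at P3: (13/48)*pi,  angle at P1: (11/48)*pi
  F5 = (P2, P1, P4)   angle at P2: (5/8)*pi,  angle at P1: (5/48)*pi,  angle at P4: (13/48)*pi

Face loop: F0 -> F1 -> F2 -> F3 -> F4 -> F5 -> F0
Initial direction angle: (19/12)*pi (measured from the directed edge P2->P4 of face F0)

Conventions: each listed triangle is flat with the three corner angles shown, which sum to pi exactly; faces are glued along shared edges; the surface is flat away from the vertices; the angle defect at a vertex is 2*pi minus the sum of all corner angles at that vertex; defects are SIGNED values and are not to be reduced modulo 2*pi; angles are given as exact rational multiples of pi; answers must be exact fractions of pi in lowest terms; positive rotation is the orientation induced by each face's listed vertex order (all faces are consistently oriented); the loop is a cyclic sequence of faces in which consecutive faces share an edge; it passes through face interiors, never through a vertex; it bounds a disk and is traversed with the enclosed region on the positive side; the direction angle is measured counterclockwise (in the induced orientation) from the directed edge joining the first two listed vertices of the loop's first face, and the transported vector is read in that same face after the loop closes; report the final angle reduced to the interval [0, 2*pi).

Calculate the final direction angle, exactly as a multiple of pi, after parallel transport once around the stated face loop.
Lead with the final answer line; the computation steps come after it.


Answer: final direction angle = (5/6)*pi

enclosed vertex P2: corner angles sum to (11/4)*pi, defect = 2*pi - (11/4)*pi = (-3/4)*pi
the rotation equals the total enclosed defect, so the final angle is initial + defects (mod 2*pi)
final angle = (19/12)*pi - (3/4)*pi = (5/6)*pi (mod 2*pi)


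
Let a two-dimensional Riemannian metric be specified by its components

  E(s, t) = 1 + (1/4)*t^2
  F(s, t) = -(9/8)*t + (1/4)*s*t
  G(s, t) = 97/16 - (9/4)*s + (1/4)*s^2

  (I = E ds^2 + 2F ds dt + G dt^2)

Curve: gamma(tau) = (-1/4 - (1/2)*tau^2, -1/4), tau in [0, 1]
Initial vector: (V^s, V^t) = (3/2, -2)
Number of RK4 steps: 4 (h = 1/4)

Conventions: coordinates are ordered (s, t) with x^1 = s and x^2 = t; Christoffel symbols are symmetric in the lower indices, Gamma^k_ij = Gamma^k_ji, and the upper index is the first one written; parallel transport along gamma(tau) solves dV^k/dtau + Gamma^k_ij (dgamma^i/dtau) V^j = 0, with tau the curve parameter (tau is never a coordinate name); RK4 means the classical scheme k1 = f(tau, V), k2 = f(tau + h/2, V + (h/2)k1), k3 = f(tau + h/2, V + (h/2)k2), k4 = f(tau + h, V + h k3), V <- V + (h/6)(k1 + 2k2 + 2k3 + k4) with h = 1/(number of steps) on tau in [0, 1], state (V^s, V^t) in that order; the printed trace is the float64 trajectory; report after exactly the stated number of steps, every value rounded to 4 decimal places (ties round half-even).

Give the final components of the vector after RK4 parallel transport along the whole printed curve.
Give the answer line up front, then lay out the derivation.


Answer: V^s = 1.5083, V^t = -1.8351

gamma'(tau) = (-tau, 0); f(tau, V)^k = -Gamma^k_ij(gamma(tau)) gamma'^i(tau) V^j; h = 1/4; intermediate values shown to 6 dp
curve data and Christoffel symbols at the stage parameters:
  tau = 0.000000: gamma = (-0.250000, -0.250000), gamma' = (0.000000, 0.000000); Gamma_sss = 0.000000, Gamma_sst = -0.009390, Gamma_stt = 0.000000, Gamma_tss = 0.000000, Gamma_tst = -0.178404, Gamma_ttt = 0.000000
  tau = 0.125000: gamma = (-0.257812, -0.250000), gamma' = (-0.125000, 0.000000); Gamma_sss = 0.000000, Gamma_sst = -0.009364, Gamma_stt = 0.000000, Gamma_tss = 0.000000, Gamma_tst = -0.178200, Gamma_ttt = 0.000000
  tau = 0.250000: gamma = (-0.281250, -0.250000), gamma' = (-0.250000, 0.000000); Gamma_sss = 0.000000, Gamma_sst = -0.009286, Gamma_stt = 0.000000, Gamma_tss = 0.000000, Gamma_tst = -0.177591, Gamma_ttt = 0.000000
  tau = 0.375000: gamma = (-0.320312, -0.250000), gamma' = (-0.375000, 0.000000); Gamma_sss = 0.000000, Gamma_sst = -0.009158, Gamma_stt = 0.000000, Gamma_tss = 0.000000, Gamma_tst = -0.176582, Gamma_ttt = 0.000000
  tau = 0.500000: gamma = (-0.375000, -0.250000), gamma' = (-0.500000, 0.000000); Gamma_sss = 0.000000, Gamma_sst = -0.008984, Gamma_stt = 0.000000, Gamma_tss = 0.000000, Gamma_tst = -0.175182, Gamma_ttt = 0.000000
  tau = 0.625000: gamma = (-0.445312, -0.250000), gamma' = (-0.625000, 0.000000); Gamma_sss = 0.000000, Gamma_sst = -0.008766, Gamma_stt = 0.000000, Gamma_tss = 0.000000, Gamma_tst = -0.173406, Gamma_ttt = 0.000000
  tau = 0.750000: gamma = (-0.531250, -0.250000), gamma' = (-0.750000, 0.000000); Gamma_sss = 0.000000, Gamma_sst = -0.008510, Gamma_stt = 0.000000, Gamma_tss = 0.000000, Gamma_tst = -0.171271, Gamma_ttt = 0.000000
  tau = 0.875000: gamma = (-0.632812, -0.250000), gamma' = (-0.875000, 0.000000); Gamma_sss = 0.000000, Gamma_sst = -0.008221, Gamma_stt = 0.000000, Gamma_tss = 0.000000, Gamma_tst = -0.168797, Gamma_ttt = 0.000000
  tau = 1.000000: gamma = (-0.750000, -0.250000), gamma' = (-1.000000, 0.000000); Gamma_sss = 0.000000, Gamma_sst = -0.007905, Gamma_stt = 0.000000, Gamma_tss = 0.000000, Gamma_tst = -0.166008, Gamma_ttt = 0.000000
step 0: V^s = 1.5000, V^t = -2.0000
step 1: k1 = (0.000000, 0.000000), k2 = (0.002341, 0.044550), k3 = (0.002334, 0.044426), k4 = (0.004617, 0.088302); V <- V + (h/6)(k1 + 2k2 + 2k3 + k4): V^s = 1.5006, V^t = -1.9889
step 2: k1 = (0.004617, 0.088303), k2 = (0.006793, 0.130971), k3 = (0.006774, 0.130618), k4 = (0.008787, 0.171351); V <- V + (h/6)(k1 + 2k2 + 2k3 + k4): V^s = 1.5023, V^t = -1.9563
step 3: k1 = (0.008787, 0.171354), k2 = (0.010601, 0.209699), k3 = (0.010575, 0.209180), k4 = (0.012153, 0.244574); V <- V + (h/6)(k1 + 2k2 + 2k3 + k4): V^s = 1.5049, V^t = -1.9041
step 4: k1 = (0.012153, 0.244581), k2 = (0.013477, 0.276707), k3 = (0.013448, 0.276114), k4 = (0.014506, 0.304628); V <- V + (h/6)(k1 + 2k2 + 2k3 + k4): V^s = 1.5083, V^t = -1.8351
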